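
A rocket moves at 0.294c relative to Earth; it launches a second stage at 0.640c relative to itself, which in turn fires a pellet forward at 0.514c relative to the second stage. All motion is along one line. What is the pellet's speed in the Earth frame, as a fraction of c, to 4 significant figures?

u ≈ 0.9260c

Compose boost 2: (0.640 + 0.294)/(1 + 0.640×0.294) = 0.9340/1.18816 = 0.786089
Compose boost 3: (0.514 + 0.786089)/(1 + 0.514×0.786089) = 1.30009/1.40405 = 0.9260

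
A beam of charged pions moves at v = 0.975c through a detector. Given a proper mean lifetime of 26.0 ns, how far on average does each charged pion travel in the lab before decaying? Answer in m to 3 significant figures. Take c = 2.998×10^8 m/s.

d ≈ 34.2 m

γ = 1/√(1 − 0.975²) = 4.5004
Dilated lifetime: Δt = γτ₀ = 4.5004 × 26.0 ns = 117.01 ns
d = vΔt = 0.975c × 117.01 ns = 2.9230×10^8 m/s × 1.1701×10^-7 s = 34.2 m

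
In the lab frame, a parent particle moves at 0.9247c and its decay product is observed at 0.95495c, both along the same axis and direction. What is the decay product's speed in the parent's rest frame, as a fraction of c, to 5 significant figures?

u' ≈ 0.25864c

Inverse velocity addition: u' = (u − v)/(1 − uv/c²)
= (0.95495 − 0.9247)/(1 − 0.95495×0.9247) = 0.030250/0.1169577 = 0.25864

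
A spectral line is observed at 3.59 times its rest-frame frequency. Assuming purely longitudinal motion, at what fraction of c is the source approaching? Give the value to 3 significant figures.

f_obs/f_src = √((1+β)/(1−β)) = 3.59  ⇒  (1+β)/(1−β) = 12.888
β = |1 − D²|/(1 + D²) = |1 − 12.888|/(1 + 12.888) = 0.856

β ≈ 0.856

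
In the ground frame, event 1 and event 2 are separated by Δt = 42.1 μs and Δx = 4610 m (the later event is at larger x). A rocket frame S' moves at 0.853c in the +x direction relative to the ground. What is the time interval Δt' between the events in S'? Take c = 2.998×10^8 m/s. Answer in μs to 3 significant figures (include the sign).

Δt' ≈ 55.5 μs

γ = 1/√(1 − 0.853²) = 1.9160
Δt' = γ(Δt − vΔx/c²) = 1.9160 × (42.1 μs − 0.853×4610 m / (2.998×10^8 m/s))
= 1.9160 × (28.983 μs) = 55.5 μs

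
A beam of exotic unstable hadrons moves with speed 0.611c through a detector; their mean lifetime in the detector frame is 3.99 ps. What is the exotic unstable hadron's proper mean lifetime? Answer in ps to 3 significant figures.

γ = 1/√(1 − 0.611²) = 1.2632
Proper time: τ₀ = Δt/γ = 3.99/1.2632 = 3.16 ps

τ₀ ≈ 3.16 ps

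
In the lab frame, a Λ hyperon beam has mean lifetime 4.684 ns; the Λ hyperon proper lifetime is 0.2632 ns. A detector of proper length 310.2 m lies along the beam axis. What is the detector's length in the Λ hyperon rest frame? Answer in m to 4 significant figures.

L ≈ 17.43 m

Time dilation ⇒ γ = Δt/τ₀ = 4.684/0.2632 = 17.7964
Length contraction: L = L₀/γ = 310.2/17.7964 = 17.43 m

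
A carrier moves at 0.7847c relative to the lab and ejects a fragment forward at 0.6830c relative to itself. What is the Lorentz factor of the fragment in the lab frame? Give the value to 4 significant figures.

u_lab = (0.6830 + 0.7847)/(1 + 0.6830×0.7847) = 1.4677/1.535950 = 0.9555649
γ = 1/√(1 − 0.9555649²) = 3.392

γ ≈ 3.392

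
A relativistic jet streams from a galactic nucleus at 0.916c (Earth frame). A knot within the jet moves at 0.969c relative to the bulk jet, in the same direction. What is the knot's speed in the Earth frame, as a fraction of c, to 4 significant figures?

u ≈ 0.9986c

Relativistic velocity addition: u = (u' + v)/(1 + u'v/c²)
= (0.969 + 0.916)/(1 + 0.969×0.916) = 1.885/1.88760 = 0.9986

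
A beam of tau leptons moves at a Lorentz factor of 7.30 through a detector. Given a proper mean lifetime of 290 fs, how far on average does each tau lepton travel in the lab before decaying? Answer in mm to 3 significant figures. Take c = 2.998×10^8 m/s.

d ≈ 0.629 mm

β = √(1 − 1/γ²) = √(1 − 1/7.30²) = 0.99057
Dilated lifetime: Δt = γτ₀ = 7.30 × 290 fs = 2117.0 fs
d = vΔt = 0.99057c × 2117.0 fs = 2.9697×10^8 m/s × 2.1170×10^-12 s = 0.629 mm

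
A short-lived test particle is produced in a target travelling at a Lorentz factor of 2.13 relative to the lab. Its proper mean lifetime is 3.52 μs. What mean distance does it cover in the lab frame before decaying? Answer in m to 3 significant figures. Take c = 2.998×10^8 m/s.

d ≈ 1980 m

β = √(1 − 1/γ²) = √(1 − 1/2.13²) = 0.88294
Dilated lifetime: Δt = γτ₀ = 2.13 × 3.52 μs = 7.4976 μs
d = vΔt = 0.88294c × 7.4976 μs = 2.6471×10^8 m/s × 7.4976×10^-6 s = 1980 m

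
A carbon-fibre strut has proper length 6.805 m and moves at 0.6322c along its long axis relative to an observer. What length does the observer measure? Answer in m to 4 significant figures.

L ≈ 5.273 m

γ = 1/√(1 − 0.6322²) = 1.29065
Length contraction: L = L₀/γ = 6.805/1.29065 = 5.273 m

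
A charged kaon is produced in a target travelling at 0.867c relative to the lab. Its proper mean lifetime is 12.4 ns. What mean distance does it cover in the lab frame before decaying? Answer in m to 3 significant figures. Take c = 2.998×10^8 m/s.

γ = 1/√(1 − 0.867²) = 2.0068
Dilated lifetime: Δt = γτ₀ = 2.0068 × 12.4 ns = 24.884 ns
d = vΔt = 0.867c × 24.884 ns = 2.5993×10^8 m/s × 2.4884×10^-8 s = 6.47 m

d ≈ 6.47 m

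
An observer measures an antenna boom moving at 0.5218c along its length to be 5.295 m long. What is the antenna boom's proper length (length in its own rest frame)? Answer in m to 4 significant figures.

L₀ ≈ 6.207 m

γ = 1/√(1 − 0.5218²) = 1.17224
L₀ = γL = 1.17224 × 5.295 = 6.207 m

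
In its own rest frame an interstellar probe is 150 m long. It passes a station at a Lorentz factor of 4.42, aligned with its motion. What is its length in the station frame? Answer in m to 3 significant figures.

L ≈ 33.9 m

γ = 4.42 (given)
Length contraction: L = L₀/γ = 150/4.42 = 33.9 m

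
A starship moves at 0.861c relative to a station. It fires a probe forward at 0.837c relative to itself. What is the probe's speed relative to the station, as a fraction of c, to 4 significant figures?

u ≈ 0.9868c

Relativistic velocity addition: u = (u' + v)/(1 + u'v/c²)
= (0.837 + 0.861)/(1 + 0.837×0.861) = 1.698/1.72066 = 0.9868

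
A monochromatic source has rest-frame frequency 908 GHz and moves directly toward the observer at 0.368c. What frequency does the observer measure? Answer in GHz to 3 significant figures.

Relativistic Doppler: f_obs = f_src √((1+β)/(1−β))
= 908 × √(1.3680/0.63200) = 908 × 1.4712 = 1340 GHz

f_obs ≈ 1340 GHz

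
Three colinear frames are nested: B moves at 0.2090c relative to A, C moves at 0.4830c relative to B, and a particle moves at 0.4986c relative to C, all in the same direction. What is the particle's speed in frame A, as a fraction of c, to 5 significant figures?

Compose boost 2: (0.4830 + 0.2090)/(1 + 0.4830×0.2090) = 0.69200/1.100947 = 0.6285498
Compose boost 3: (0.4986 + 0.6285498)/(1 + 0.4986×0.6285498) = 1.127150/1.313395 = 0.85820

u ≈ 0.85820c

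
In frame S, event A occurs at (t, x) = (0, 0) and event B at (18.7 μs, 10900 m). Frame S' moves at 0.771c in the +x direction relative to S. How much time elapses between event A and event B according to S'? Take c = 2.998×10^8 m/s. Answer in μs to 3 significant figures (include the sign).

γ = 1/√(1 − 0.771²) = 1.5703
Δt' = γ(Δt − vΔx/c²) = 1.5703 × (18.7 μs − 0.771×10900 m / (2.998×10^8 m/s))
= 1.5703 × (-9.3317 μs) = -14.7 μs

Δt' ≈ -14.7 μs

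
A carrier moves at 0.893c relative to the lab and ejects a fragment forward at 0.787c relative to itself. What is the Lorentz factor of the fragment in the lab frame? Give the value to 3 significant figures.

u_lab = (0.787 + 0.893)/(1 + 0.787×0.893) = 1.680/1.70279 = 0.986616
γ = 1/√(1 − 0.986616²) = 6.13

γ ≈ 6.13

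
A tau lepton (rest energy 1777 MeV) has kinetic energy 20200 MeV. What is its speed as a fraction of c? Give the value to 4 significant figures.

β ≈ 0.9967

γ = 1 + K/(m₀c²) = 1 + 20200/1777 = 12.3675
β = √(1 − 1/γ²) = 0.9967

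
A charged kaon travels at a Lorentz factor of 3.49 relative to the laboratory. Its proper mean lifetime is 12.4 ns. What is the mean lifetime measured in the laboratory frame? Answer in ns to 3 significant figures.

γ = 3.49 (given)
Time dilation: Δt = γτ₀ = 3.49 × 12.4 ns = 43.3 ns

Δt ≈ 43.3 ns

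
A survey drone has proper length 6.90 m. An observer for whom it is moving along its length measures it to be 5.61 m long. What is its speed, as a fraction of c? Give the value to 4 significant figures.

β ≈ 0.5822

γ = L₀/L = 6.90/5.61 = 1.22995
β = √(1 − 1/γ²) = 0.5822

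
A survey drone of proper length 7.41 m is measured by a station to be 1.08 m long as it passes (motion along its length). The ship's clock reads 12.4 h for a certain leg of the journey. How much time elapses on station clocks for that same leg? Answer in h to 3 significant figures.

Δt ≈ 85.1 h

Length contraction ⇒ γ = L₀/L = 7.41/1.08 = 6.8611
Time dilation: Δt = γτ₀ = 6.8611 × 12.4 h = 85.1 h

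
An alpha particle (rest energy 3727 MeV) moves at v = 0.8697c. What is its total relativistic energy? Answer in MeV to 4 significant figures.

γ = 1/√(1 − 0.8697²) = 2.02601
E = γm₀c² = 2.02601 × 3727 MeV = 7551 MeV

E ≈ 7551 MeV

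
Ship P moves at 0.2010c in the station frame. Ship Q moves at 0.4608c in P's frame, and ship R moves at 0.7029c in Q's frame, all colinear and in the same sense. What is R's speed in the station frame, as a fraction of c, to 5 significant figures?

Compose boost 2: (0.4608 + 0.2010)/(1 + 0.4608×0.2010) = 0.66180/1.092621 = 0.6056996
Compose boost 3: (0.7029 + 0.6056996)/(1 + 0.7029×0.6056996) = 1.308600/1.425746 = 0.91783

u ≈ 0.91783c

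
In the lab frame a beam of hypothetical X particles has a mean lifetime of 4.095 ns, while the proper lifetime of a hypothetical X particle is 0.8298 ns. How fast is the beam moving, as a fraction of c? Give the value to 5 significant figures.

β ≈ 0.97925

γ = Δt/τ₀ = 4.095/0.8298 = 4.934924
β = √(1 − 1/γ²) = √(1 − 1/4.934924²) = 0.97925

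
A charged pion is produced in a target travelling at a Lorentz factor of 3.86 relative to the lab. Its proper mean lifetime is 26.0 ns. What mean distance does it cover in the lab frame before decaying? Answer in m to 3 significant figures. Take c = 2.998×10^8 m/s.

d ≈ 29.1 m

β = √(1 − 1/γ²) = √(1 − 1/3.86²) = 0.96586
Dilated lifetime: Δt = γτ₀ = 3.86 × 26.0 ns = 100.36 ns
d = vΔt = 0.96586c × 100.36 ns = 2.8956×10^8 m/s × 1.0036×10^-7 s = 29.1 m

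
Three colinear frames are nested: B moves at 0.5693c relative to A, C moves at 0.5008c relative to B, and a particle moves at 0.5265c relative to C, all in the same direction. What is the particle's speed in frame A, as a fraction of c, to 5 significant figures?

u ≈ 0.94493c

Compose boost 2: (0.5008 + 0.5693)/(1 + 0.5008×0.5693) = 1.0701/1.285105 = 0.8326943
Compose boost 3: (0.5265 + 0.8326943)/(1 + 0.5265×0.8326943) = 1.359194/1.438414 = 0.94493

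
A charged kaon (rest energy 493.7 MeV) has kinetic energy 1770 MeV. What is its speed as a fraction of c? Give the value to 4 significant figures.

β ≈ 0.9759

γ = 1 + K/(m₀c²) = 1 + 1770/493.7 = 4.58517
β = √(1 − 1/γ²) = 0.9759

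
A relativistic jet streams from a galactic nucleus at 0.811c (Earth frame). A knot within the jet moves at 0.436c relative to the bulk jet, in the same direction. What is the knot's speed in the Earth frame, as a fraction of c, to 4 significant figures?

Relativistic velocity addition: u = (u' + v)/(1 + u'v/c²)
= (0.436 + 0.811)/(1 + 0.436×0.811) = 1.247/1.35360 = 0.9212

u ≈ 0.9212c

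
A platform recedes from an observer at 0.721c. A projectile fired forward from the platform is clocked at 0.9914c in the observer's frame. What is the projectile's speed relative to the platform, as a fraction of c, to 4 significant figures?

u' ≈ 0.9481c

Inverse velocity addition: u' = (u − v)/(1 − uv/c²)
= (0.9914 − 0.721)/(1 − 0.9914×0.721) = 0.2704/0.285201 = 0.9481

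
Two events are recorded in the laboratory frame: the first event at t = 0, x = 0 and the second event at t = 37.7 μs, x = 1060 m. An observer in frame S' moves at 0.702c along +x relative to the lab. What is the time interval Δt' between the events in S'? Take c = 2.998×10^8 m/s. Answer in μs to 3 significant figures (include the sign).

Δt' ≈ 49.5 μs

γ = 1/√(1 − 0.702²) = 1.4041
Δt' = γ(Δt − vΔx/c²) = 1.4041 × (37.7 μs − 0.702×1060 m / (2.998×10^8 m/s))
= 1.4041 × (35.218 μs) = 49.5 μs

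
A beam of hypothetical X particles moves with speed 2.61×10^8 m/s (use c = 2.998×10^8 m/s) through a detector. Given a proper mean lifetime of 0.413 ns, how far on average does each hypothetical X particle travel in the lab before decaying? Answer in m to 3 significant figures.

d ≈ 0.219 m

β = v/c = 2.61×10^8 / 2.998×10^8 = 0.87058
γ = 1/√(1 − 0.87058²) = 2.0324
Dilated lifetime: Δt = γτ₀ = 2.0324 × 0.413 ns = 0.83939 ns
d = vΔt = 0.87058c × 0.83939 ns = 2.6100×10^8 m/s × 8.3939×10^-10 s = 0.219 m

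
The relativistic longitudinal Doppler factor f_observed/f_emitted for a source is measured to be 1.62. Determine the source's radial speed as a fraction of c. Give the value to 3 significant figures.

f_obs/f_src = √((1+β)/(1−β)) = 1.62  ⇒  (1+β)/(1−β) = 2.6244
β = |1 − D²|/(1 + D²) = |1 − 2.6244|/(1 + 2.6244) = 0.448

β ≈ 0.448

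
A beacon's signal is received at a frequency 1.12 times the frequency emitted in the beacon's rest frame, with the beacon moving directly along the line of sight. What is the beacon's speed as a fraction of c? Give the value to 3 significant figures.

f_obs/f_src = √((1+β)/(1−β)) = 1.12  ⇒  (1+β)/(1−β) = 1.2544
β = |1 − D²|/(1 + D²) = |1 − 1.2544|/(1 + 1.2544) = 0.113

β ≈ 0.113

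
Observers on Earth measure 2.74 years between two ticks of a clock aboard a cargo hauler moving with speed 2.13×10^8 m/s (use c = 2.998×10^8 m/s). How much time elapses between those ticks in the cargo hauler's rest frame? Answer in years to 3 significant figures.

τ₀ ≈ 1.93 years

β = v/c = 2.13×10^8 / 2.998×10^8 = 0.71047
γ = 1/√(1 − 0.71047²) = 1.4210
Proper time: τ₀ = Δt/γ = 2.74/1.4210 = 1.93 years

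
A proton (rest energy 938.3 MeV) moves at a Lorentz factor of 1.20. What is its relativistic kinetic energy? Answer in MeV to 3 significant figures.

K ≈ 188 MeV

γ = 1.20 (given)
K = (γ − 1)m₀c² = (1.20 − 1) × 938.3 MeV = 0.20000 × 938.3 MeV = 188 MeV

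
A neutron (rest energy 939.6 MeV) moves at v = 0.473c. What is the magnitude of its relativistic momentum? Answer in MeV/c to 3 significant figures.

γ = 1/√(1 − 0.473²) = 1.1350
p = γβm₀c = 1.1350 × 0.473 × 939.6 MeV/c = 504 MeV/c

p ≈ 504 MeV/c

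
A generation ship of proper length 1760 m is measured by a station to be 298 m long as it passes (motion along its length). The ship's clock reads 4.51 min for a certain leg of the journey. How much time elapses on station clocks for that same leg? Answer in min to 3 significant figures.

Δt ≈ 26.6 min

Length contraction ⇒ γ = L₀/L = 1760/298 = 5.9060
Time dilation: Δt = γτ₀ = 5.9060 × 4.51 min = 26.6 min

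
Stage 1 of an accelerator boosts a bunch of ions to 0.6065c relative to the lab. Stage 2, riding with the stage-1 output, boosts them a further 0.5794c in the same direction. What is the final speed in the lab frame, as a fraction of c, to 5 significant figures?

Compose boost 2: (0.5794 + 0.6065)/(1 + 0.5794×0.6065) = 1.1859/1.351406 = 0.87753

u ≈ 0.87753c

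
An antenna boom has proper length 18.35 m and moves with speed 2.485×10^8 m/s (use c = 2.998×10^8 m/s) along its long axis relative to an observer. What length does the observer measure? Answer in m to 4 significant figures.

L ≈ 10.27 m

β = v/c = 2.485×10^8 / 2.998×10^8 = 0.828886
γ = 1/√(1 − 0.828886²) = 1.78757
Length contraction: L = L₀/γ = 18.35/1.78757 = 10.27 m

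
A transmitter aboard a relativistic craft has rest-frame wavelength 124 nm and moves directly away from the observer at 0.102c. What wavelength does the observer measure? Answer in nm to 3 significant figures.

Relativistic Doppler: λ_obs = λ_src √((1+β)/(1−β))
= 124 × √(1.1020/0.89800) = 124 × 1.1078 = 137 nm

λ_obs ≈ 137 nm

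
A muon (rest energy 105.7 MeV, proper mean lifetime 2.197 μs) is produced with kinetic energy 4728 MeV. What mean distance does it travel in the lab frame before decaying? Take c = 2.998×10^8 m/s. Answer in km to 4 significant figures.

γ = 1 + K/(m₀c²) = 1 + 4728/105.7 = 45.7304
β = √(1 − 1/γ²) = 0.999761
Dilated lifetime: γτ₀ = 45.7304 × 2.197 μs = 100.470 μs
d = βc·γτ₀ = 0.999761 × (2.998×10^8 m/s) × 0.000100470 s = 30.11 km

d ≈ 30.11 km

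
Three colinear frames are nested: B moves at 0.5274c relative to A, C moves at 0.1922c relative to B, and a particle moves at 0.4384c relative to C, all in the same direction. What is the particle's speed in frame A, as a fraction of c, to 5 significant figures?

u ≈ 0.84868c

Compose boost 2: (0.1922 + 0.5274)/(1 + 0.1922×0.5274) = 0.71960/1.101366 = 0.6533703
Compose boost 3: (0.4384 + 0.6533703)/(1 + 0.4384×0.6533703) = 1.091770/1.286438 = 0.84868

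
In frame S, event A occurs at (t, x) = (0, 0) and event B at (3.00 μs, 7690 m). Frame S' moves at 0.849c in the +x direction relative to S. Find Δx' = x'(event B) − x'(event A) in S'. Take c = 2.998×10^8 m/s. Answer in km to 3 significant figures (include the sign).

Δx' ≈ 13.1 km

γ = 1/√(1 − 0.849²) = 1.8925
Δx' = γ(Δx − vΔt) = 1.8925 × (7690 m − 0.849×(2.998×10^8 m/s)×3.00×10^-6 s)
= 1.8925 × (6926.4 m) = 13.1 km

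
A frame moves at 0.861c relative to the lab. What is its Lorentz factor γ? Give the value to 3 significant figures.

γ ≈ 1.97

γ = 1/√(1 − β²) = 1/√(1 − 0.861²) = 1/√(0.25868) = 1.97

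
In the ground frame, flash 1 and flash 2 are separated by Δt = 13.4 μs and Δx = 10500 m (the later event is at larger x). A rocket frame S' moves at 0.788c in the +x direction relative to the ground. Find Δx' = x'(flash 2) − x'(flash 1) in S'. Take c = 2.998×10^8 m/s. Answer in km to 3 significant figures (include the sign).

Δx' ≈ 11.9 km

γ = 1/√(1 − 0.788²) = 1.6242
Δx' = γ(Δx − vΔt) = 1.6242 × (10500 m − 0.788×(2.998×10^8 m/s)×13.4×10^-6 s)
= 1.6242 × (7334.4 m) = 11.9 km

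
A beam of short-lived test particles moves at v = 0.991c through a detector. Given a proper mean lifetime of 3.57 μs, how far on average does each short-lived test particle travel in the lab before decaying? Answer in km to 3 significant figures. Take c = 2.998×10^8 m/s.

γ = 1/√(1 − 0.991²) = 7.4704
Dilated lifetime: Δt = γτ₀ = 7.4704 × 3.57 μs = 26.669 μs
d = vΔt = 0.991c × 26.669 μs = 2.9710×10^8 m/s × 2.6669×10^-5 s = 7.92 km

d ≈ 7.92 km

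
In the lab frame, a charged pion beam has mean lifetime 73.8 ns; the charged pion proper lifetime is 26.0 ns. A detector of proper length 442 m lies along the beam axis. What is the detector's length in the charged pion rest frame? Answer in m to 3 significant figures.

L ≈ 156 m

Time dilation ⇒ γ = Δt/τ₀ = 73.8/26.0 = 2.8385
Length contraction: L = L₀/γ = 442/2.8385 = 156 m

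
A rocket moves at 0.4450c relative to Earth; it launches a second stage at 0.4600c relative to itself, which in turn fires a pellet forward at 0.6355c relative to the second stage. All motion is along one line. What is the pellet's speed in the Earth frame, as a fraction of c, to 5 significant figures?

u ≈ 0.93862c

Compose boost 2: (0.4600 + 0.4450)/(1 + 0.4600×0.4450) = 0.90500/1.204700 = 0.7512244
Compose boost 3: (0.6355 + 0.7512244)/(1 + 0.6355×0.7512244) = 1.386724/1.477403 = 0.93862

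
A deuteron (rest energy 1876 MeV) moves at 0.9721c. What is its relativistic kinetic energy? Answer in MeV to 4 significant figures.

K ≈ 6122 MeV

γ = 1/√(1 − 0.9721²) = 4.26318
K = (γ − 1)m₀c² = (4.26318 − 1) × 1876 MeV = 3.26318 × 1876 MeV = 6122 MeV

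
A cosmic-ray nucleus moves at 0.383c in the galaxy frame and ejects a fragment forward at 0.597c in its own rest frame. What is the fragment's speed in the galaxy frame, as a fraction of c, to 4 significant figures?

Compose boost 2: (0.597 + 0.383)/(1 + 0.597×0.383) = 0.9800/1.22865 = 0.7976

u ≈ 0.7976c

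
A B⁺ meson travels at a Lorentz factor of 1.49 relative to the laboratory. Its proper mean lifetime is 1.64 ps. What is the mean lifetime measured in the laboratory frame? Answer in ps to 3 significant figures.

Δt ≈ 2.44 ps

γ = 1.49 (given)
Time dilation: Δt = γτ₀ = 1.49 × 1.64 ps = 2.44 ps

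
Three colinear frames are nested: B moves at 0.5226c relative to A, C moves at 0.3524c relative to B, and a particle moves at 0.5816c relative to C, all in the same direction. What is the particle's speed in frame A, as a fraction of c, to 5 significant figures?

u ≈ 0.92360c

Compose boost 2: (0.3524 + 0.5226)/(1 + 0.3524×0.5226) = 0.87500/1.184164 = 0.7389178
Compose boost 3: (0.5816 + 0.7389178)/(1 + 0.5816×0.7389178) = 1.320518/1.429755 = 0.92360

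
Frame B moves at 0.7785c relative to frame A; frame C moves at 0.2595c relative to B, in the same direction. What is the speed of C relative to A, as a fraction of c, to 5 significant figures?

u ≈ 0.86355c

Compose boost 2: (0.2595 + 0.7785)/(1 + 0.2595×0.7785) = 1.0380/1.202021 = 0.86355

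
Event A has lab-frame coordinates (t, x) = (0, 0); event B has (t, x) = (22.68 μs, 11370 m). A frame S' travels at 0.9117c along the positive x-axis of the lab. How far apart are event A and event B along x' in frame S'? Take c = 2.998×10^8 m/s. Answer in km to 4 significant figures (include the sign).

Δx' ≈ 12.59 km

γ = 1/√(1 − 0.9117²) = 2.43394
Δx' = γ(Δx − vΔt) = 2.43394 × (11370 m − 0.9117×(2.998×10^8 m/s)×22.68×10^-6 s)
= 2.43394 × (5170.93 m) = 12.59 km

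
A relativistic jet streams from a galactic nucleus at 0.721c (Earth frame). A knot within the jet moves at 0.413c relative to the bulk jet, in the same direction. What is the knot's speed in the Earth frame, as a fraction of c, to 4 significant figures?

Relativistic velocity addition: u = (u' + v)/(1 + u'v/c²)
= (0.413 + 0.721)/(1 + 0.413×0.721) = 1.134/1.29777 = 0.8738

u ≈ 0.8738c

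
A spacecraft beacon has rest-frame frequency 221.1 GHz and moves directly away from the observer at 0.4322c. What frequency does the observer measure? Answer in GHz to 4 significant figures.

Relativistic Doppler: f_obs = f_src √((1−β)/(1+β))
= 221.1 × √(0.567800/1.43220) = 221.1 × 0.629645 = 139.2 GHz

f_obs ≈ 139.2 GHz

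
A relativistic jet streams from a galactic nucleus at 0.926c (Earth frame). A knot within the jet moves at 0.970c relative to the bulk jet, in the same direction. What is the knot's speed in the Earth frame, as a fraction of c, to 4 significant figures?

Relativistic velocity addition: u = (u' + v)/(1 + u'v/c²)
= (0.970 + 0.926)/(1 + 0.970×0.926) = 1.896/1.89822 = 0.9988

u ≈ 0.9988c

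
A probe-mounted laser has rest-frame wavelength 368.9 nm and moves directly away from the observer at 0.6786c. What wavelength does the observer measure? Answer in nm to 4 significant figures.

λ_obs ≈ 843.1 nm

Relativistic Doppler: λ_obs = λ_src √((1+β)/(1−β))
= 368.9 × √(1.67860/0.321400) = 368.9 × 2.28534 = 843.1 nm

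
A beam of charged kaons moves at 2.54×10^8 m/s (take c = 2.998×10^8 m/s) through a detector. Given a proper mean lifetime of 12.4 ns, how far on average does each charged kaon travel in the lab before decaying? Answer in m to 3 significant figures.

d ≈ 5.93 m

β = v/c = 2.54×10^8 / 2.998×10^8 = 0.84723
γ = 1/√(1 − 0.84723²) = 1.8824
Dilated lifetime: Δt = γτ₀ = 1.8824 × 12.4 ns = 23.342 ns
d = vΔt = 0.84723c × 23.342 ns = 2.5400×10^8 m/s × 2.3342×10^-8 s = 5.93 m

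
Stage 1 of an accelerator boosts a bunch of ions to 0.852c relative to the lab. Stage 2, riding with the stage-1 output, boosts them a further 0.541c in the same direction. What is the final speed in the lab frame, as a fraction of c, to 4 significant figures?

Compose boost 2: (0.541 + 0.852)/(1 + 0.541×0.852) = 1.393/1.46093 = 0.9535

u ≈ 0.9535c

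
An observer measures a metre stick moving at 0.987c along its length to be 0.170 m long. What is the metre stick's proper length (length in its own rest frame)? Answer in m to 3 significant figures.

L₀ ≈ 1.06 m

γ = 1/√(1 − 0.987²) = 6.2220
L₀ = γL = 6.2220 × 0.170 = 1.06 m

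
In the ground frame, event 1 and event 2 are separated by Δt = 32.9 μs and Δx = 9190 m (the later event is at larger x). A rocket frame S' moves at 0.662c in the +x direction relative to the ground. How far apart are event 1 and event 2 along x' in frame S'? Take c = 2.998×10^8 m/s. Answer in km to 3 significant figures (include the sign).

Δx' ≈ 3.55 km

γ = 1/√(1 − 0.662²) = 1.3342
Δx' = γ(Δx − vΔt) = 1.3342 × (9190 m − 0.662×(2.998×10^8 m/s)×32.9×10^-6 s)
= 1.3342 × (2660.4 m) = 3.55 km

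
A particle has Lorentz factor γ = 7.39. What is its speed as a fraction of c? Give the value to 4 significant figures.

β ≈ 0.9908

β = √(1 − 1/γ²) = √(1 − 1/7.39²) = √(0.981689) = 0.9908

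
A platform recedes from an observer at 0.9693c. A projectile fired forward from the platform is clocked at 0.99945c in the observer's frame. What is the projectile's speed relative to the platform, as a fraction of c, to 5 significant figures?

Inverse velocity addition: u' = (u − v)/(1 − uv/c²)
= (0.99945 − 0.9693)/(1 − 0.99945×0.9693) = 0.030150/0.03123312 = 0.96532

u' ≈ 0.96532c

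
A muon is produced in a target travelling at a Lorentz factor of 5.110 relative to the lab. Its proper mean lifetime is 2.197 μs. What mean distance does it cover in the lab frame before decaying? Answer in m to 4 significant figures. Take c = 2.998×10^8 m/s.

d ≈ 3301 m

β = √(1 − 1/γ²) = √(1 − 1/5.110²) = 0.980665
Dilated lifetime: Δt = γτ₀ = 5.110 × 2.197 μs = 11.2267 μs
d = vΔt = 0.980665c × 11.2267 μs = 2.94003×10^8 m/s × 1.12267×10^-5 s = 3301 m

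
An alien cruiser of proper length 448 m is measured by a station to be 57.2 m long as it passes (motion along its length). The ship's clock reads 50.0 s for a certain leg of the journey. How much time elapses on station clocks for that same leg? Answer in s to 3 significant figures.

Length contraction ⇒ γ = L₀/L = 448/57.2 = 7.8322
Time dilation: Δt = γτ₀ = 7.8322 × 50.0 s = 392 s

Δt ≈ 392 s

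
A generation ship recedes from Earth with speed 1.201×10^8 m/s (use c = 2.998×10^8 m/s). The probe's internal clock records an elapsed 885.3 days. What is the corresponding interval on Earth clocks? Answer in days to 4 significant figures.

Δt ≈ 966.2 days

β = v/c = 1.201×10^8 / 2.998×10^8 = 0.400600
γ = 1/√(1 − 0.400600²) = 1.09140
Time dilation: Δt = γτ₀ = 1.09140 × 885.3 days = 966.2 days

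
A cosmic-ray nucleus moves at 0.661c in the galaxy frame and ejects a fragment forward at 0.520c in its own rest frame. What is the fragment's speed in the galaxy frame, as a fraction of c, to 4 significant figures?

Compose boost 2: (0.520 + 0.661)/(1 + 0.520×0.661) = 1.181/1.34372 = 0.8789

u ≈ 0.8789c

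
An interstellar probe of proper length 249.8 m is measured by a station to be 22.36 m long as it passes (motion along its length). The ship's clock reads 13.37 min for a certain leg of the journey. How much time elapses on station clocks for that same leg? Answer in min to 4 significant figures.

Δt ≈ 149.4 min

Length contraction ⇒ γ = L₀/L = 249.8/22.36 = 11.1717
Time dilation: Δt = γτ₀ = 11.1717 × 13.37 min = 149.4 min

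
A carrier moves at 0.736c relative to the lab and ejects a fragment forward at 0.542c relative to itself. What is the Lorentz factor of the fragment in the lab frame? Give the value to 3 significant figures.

u_lab = (0.542 + 0.736)/(1 + 0.542×0.736) = 1.278/1.39891 = 0.913567
γ = 1/√(1 − 0.913567²) = 2.46

γ ≈ 2.46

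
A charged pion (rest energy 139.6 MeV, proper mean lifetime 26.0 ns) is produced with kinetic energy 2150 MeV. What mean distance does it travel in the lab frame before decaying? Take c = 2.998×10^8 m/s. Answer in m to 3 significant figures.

d ≈ 128 m

γ = 1 + K/(m₀c²) = 1 + 2150/139.6 = 16.401
β = √(1 − 1/γ²) = 0.99814
Dilated lifetime: γτ₀ = 16.401 × 26.0 ns = 426.43 ns
d = βc·γτ₀ = 0.99814 × (2.998×10^8 m/s) × 4.2643×10^-7 s = 128 m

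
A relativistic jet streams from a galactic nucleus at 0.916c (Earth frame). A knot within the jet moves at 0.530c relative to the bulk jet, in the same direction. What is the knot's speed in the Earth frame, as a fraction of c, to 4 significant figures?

Relativistic velocity addition: u = (u' + v)/(1 + u'v/c²)
= (0.530 + 0.916)/(1 + 0.530×0.916) = 1.446/1.48548 = 0.9734

u ≈ 0.9734c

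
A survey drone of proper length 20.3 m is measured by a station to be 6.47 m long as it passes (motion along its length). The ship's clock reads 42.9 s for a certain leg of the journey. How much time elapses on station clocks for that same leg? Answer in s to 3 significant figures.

Length contraction ⇒ γ = L₀/L = 20.3/6.47 = 3.1376
Time dilation: Δt = γτ₀ = 3.1376 × 42.9 s = 135 s

Δt ≈ 135 s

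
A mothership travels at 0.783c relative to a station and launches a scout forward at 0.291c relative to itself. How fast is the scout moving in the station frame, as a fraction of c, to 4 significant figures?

Compose boost 2: (0.291 + 0.783)/(1 + 0.291×0.783) = 1.074/1.22785 = 0.8747

u ≈ 0.8747c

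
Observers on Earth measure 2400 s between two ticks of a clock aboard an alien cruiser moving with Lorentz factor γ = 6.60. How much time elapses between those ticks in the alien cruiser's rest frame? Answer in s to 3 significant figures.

γ = 6.60 (given)
Proper time: τ₀ = Δt/γ = 2400/6.60 = 364 s

τ₀ ≈ 364 s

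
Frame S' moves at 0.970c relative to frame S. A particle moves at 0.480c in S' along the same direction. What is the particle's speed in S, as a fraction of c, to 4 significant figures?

u ≈ 0.9894c

Relativistic velocity addition: u = (u' + v)/(1 + u'v/c²)
= (0.480 + 0.970)/(1 + 0.480×0.970) = 1.450/1.46560 = 0.9894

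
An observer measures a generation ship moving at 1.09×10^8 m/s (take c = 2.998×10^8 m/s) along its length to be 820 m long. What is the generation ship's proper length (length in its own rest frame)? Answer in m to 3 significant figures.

β = v/c = 1.09×10^8 / 2.998×10^8 = 0.36358
γ = 1/√(1 − 0.36358²) = 1.0735
L₀ = γL = 1.0735 × 820 = 880 m

L₀ ≈ 880 m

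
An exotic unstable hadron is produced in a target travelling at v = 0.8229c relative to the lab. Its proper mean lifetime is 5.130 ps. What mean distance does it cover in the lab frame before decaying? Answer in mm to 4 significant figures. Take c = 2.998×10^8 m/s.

γ = 1/√(1 − 0.8229²) = 1.75999
Dilated lifetime: Δt = γτ₀ = 1.75999 × 5.130 ps = 9.02873 ps
d = vΔt = 0.8229c × 9.02873 ps = 2.46705×10^8 m/s × 9.02873×10^-12 s = 2.227 mm

d ≈ 2.227 mm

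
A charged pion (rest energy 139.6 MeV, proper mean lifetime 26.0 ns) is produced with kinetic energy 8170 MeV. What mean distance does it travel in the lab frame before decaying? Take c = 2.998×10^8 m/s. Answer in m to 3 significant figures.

γ = 1 + K/(m₀c²) = 1 + 8170/139.6 = 59.524
β = √(1 − 1/γ²) = 0.99986
Dilated lifetime: γτ₀ = 59.524 × 26.0 ns = 1547.6 ns
d = βc·γτ₀ = 0.99986 × (2.998×10^8 m/s) × 1.5476×10^-6 s = 464 m

d ≈ 464 m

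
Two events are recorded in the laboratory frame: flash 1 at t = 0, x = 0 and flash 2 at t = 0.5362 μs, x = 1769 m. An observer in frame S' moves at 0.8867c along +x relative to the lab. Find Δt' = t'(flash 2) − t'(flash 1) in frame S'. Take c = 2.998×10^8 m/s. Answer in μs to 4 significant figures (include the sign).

Δt' ≈ -10.16 μs

γ = 1/√(1 − 0.8867²) = 2.16289
Δt' = γ(Δt − vΔx/c²) = 2.16289 × (0.5362 μs − 0.8867×1769 m / (2.998×10^8 m/s))
= 2.16289 × (-4.69586 μs) = -10.16 μs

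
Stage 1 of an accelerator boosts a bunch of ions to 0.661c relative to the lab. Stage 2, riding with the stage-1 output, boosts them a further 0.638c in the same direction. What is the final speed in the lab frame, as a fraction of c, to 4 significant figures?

Compose boost 2: (0.638 + 0.661)/(1 + 0.638×0.661) = 1.299/1.42172 = 0.9137

u ≈ 0.9137c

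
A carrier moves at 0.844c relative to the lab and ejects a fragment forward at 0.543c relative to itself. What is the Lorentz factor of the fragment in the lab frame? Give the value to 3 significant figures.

u_lab = (0.543 + 0.844)/(1 + 0.543×0.844) = 1.387/1.45829 = 0.951113
γ = 1/√(1 − 0.951113²) = 3.24

γ ≈ 3.24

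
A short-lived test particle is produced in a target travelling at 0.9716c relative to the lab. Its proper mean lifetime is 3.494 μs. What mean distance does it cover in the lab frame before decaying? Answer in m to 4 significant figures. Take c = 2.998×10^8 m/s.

γ = 1/√(1 − 0.9716²) = 4.22602
Dilated lifetime: Δt = γτ₀ = 4.22602 × 3.494 μs = 14.7657 μs
d = vΔt = 0.9716c × 14.7657 μs = 2.91286×10^8 m/s × 1.47657×10^-5 s = 4301 m

d ≈ 4301 m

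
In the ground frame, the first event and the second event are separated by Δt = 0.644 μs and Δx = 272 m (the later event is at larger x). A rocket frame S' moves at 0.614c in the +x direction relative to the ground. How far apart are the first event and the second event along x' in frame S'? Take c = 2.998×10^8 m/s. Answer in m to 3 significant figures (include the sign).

γ = 1/√(1 − 0.614²) = 1.2669
Δx' = γ(Δx − vΔt) = 1.2669 × (272 m − 0.614×(2.998×10^8 m/s)×0.644×10^-6 s)
= 1.2669 × (153.45 m) = 194 m

Δx' ≈ 194 m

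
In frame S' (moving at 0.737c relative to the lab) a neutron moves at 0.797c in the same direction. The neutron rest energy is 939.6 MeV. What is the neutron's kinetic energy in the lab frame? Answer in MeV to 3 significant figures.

u_lab = (0.797 + 0.737)/(1 + 0.797×0.737) = 0.966367
γ = 1/√(1 − 0.966367²) = 3.8885
K = (γ − 1)m₀c² = (3.8885 − 1) × 939.6 = 2.8885 × 939.6 = 2710 MeV

K ≈ 2710 MeV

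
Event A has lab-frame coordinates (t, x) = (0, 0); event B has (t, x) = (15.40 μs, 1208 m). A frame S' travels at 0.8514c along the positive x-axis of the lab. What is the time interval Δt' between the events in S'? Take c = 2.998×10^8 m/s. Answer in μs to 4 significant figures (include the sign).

Δt' ≈ 22.82 μs

γ = 1/√(1 − 0.8514²) = 1.90652
Δt' = γ(Δt − vΔx/c²) = 1.90652 × (15.40 μs − 0.8514×1208 m / (2.998×10^8 m/s))
= 1.90652 × (11.9694 μs) = 22.82 μs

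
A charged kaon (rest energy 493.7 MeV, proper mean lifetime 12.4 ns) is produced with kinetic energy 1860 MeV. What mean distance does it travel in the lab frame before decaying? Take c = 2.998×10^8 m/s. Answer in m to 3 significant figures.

d ≈ 17.3 m

γ = 1 + K/(m₀c²) = 1 + 1860/493.7 = 4.7675
β = √(1 − 1/γ²) = 0.97775
Dilated lifetime: γτ₀ = 4.7675 × 12.4 ns = 59.117 ns
d = βc·γτ₀ = 0.97775 × (2.998×10^8 m/s) × 5.9117×10^-8 s = 17.3 m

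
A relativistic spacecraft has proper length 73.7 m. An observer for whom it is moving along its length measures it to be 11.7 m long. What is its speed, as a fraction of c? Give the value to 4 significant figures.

γ = L₀/L = 73.7/11.7 = 6.29915
β = √(1 − 1/γ²) = 0.9873

β ≈ 0.9873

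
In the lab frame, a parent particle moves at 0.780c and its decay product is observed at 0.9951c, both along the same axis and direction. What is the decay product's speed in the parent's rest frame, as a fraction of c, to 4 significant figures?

u' ≈ 0.9610c

Inverse velocity addition: u' = (u − v)/(1 − uv/c²)
= (0.9951 − 0.780)/(1 − 0.9951×0.780) = 0.2151/0.223822 = 0.9610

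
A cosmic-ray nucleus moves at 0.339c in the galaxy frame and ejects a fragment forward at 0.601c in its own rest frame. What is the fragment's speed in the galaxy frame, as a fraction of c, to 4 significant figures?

u ≈ 0.7809c

Compose boost 2: (0.601 + 0.339)/(1 + 0.601×0.339) = 0.9400/1.20374 = 0.7809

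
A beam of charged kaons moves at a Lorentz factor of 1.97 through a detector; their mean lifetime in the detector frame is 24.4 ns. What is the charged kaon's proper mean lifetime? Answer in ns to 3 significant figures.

τ₀ ≈ 12.4 ns

γ = 1.97 (given)
Proper time: τ₀ = Δt/γ = 24.4/1.97 = 12.4 ns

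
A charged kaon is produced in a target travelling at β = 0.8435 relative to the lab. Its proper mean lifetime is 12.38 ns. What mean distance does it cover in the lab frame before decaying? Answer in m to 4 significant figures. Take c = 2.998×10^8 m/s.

γ = 1/√(1 − 0.8435²) = 1.86175
Dilated lifetime: Δt = γτ₀ = 1.86175 × 12.38 ns = 23.0485 ns
d = vΔt = 0.8435c × 23.0485 ns = 2.52881×10^8 m/s × 2.30485×10^-8 s = 5.829 m

d ≈ 5.829 m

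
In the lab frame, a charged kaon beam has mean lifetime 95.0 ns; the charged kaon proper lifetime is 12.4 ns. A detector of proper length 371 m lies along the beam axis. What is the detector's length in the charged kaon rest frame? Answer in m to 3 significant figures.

L ≈ 48.4 m

Time dilation ⇒ γ = Δt/τ₀ = 95.0/12.4 = 7.6613
Length contraction: L = L₀/γ = 371/7.6613 = 48.4 m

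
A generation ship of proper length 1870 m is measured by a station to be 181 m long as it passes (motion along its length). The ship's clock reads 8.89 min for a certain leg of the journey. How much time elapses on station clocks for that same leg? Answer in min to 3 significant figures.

Δt ≈ 91.8 min

Length contraction ⇒ γ = L₀/L = 1870/181 = 10.331
Time dilation: Δt = γτ₀ = 10.331 × 8.89 min = 91.8 min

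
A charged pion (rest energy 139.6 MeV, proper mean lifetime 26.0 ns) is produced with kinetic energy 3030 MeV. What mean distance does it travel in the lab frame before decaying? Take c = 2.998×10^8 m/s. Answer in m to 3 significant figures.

γ = 1 + K/(m₀c²) = 1 + 3030/139.6 = 22.705
β = √(1 − 1/γ²) = 0.99903
Dilated lifetime: γτ₀ = 22.705 × 26.0 ns = 590.33 ns
d = βc·γτ₀ = 0.99903 × (2.998×10^8 m/s) × 5.9033×10^-7 s = 177 m

d ≈ 177 m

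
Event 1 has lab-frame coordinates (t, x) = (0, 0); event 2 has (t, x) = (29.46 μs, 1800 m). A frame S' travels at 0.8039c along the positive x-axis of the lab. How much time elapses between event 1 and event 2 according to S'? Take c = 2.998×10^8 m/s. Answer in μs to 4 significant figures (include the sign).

Δt' ≈ 41.42 μs

γ = 1/√(1 − 0.8039²) = 1.68134
Δt' = γ(Δt − vΔx/c²) = 1.68134 × (29.46 μs − 0.8039×1800 m / (2.998×10^8 m/s))
= 1.68134 × (24.6334 μs) = 41.42 μs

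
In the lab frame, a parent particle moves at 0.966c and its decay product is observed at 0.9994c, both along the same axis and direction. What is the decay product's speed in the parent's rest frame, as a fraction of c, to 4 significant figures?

u' ≈ 0.9659c

Inverse velocity addition: u' = (u − v)/(1 − uv/c²)
= (0.9994 − 0.966)/(1 − 0.9994×0.966) = 0.03340/0.0345796 = 0.9659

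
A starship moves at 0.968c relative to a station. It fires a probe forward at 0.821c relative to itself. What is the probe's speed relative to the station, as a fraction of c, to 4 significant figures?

Relativistic velocity addition: u = (u' + v)/(1 + u'v/c²)
= (0.821 + 0.968)/(1 + 0.821×0.968) = 1.789/1.79473 = 0.9968

u ≈ 0.9968c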